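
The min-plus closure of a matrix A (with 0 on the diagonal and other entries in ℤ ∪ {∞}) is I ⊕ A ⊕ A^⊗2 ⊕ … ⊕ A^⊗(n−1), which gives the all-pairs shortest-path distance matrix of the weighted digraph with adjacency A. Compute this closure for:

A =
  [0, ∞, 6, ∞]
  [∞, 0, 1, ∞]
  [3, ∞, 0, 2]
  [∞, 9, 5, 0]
Closure =
  [0, 17, 6, 8]
  [4, 0, 1, 3]
  [3, 11, 0, 2]
  [8, 9, 5, 0]

This is the Floyd-Warshall all-pairs shortest-path computation. For each intermediate vertex k = 0, 1, …, 3, update dist[i][j] ← min(dist[i][j], dist[i][k] + dist[k][j]). The final matrix gives, for each (i, j), the minimum total weight of any directed path from i to j (possibly empty when i = j).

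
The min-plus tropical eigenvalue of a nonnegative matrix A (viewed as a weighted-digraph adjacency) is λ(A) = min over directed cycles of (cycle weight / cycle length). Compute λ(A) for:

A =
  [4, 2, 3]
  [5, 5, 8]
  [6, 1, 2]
λ(A) = 2

Enumerate directed cycles and compute their means (weight / length). Sample:
  cycle 0 → 0: weight = 4, length = 1, mean = 4/1 ≈ 4.000
  cycle 1 → 1: weight = 5, length = 1, mean = 5/1 ≈ 5.000
  cycle 2 → 2: weight = 2, length = 1, mean = 2/1 ≈ 2.000
  cycle 0 → 1 → 0: weight = 7, length = 2, mean = 7/2 ≈ 3.500
  cycle 0 → 2 → 0: weight = 9, length = 2, mean = 9/2 ≈ 4.500
  cycle 1 → 0 → 1: weight = 7, length = 2, mean = 7/2 ≈ 3.500
Minimum mean = 2.000, attained e.g. along the cycle 2 → 2 with weight 2 and length 1. So λ(A) = 2/1 = 2.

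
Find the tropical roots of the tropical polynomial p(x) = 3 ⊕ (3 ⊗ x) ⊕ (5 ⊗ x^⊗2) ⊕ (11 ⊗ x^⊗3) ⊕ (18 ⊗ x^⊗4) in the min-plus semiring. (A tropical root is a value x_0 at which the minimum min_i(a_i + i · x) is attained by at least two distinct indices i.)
Roots: {-7, -6, -2, 0}

Each tropical root is a break point of the lower envelope of the lines y = a_i + i · x (there are 5 lines, with slopes 0, 1, ..., 4). Only the lines that attain the minimum somewhere contribute to roots; other lines are dominated. Here the surviving (envelope) indices are i = 4, i = 3, i = 2, i = 1, i = 0.
Intersections between consecutive envelope lines give the roots: for adjacent envelope indices i < j the intersection is x = (a_i − a_j) / (j − i). Reading off the sorted break points: {-7, -6, -2, 0}.
Verification: at each break x_0, at least two indices attain the minimum of min_i(a_i + i · x_0).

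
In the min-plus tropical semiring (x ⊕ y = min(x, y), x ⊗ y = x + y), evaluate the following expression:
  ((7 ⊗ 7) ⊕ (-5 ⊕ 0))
((7 ⊗ 7) ⊕ (-5 ⊕ 0)) = -5

Expand innermost to outermost. Recall ⊕ takes the minimum of its arguments and ⊗ takes their sum. Working out the expression ((7 ⊗ 7) ⊕ (-5 ⊕ 0)) gives -5.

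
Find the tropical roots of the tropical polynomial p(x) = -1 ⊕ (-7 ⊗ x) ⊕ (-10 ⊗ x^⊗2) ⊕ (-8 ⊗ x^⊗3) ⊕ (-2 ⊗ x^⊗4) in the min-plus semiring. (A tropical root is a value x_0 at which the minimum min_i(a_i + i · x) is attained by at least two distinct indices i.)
Roots: {-6, -2, 3, 6}

Each tropical root is a break point of the lower envelope of the lines y = a_i + i · x (there are 5 lines, with slopes 0, 1, ..., 4). Only the lines that attain the minimum somewhere contribute to roots; other lines are dominated. Here the surviving (envelope) indices are i = 4, i = 3, i = 2, i = 1, i = 0.
Intersections between consecutive envelope lines give the roots: for adjacent envelope indices i < j the intersection is x = (a_i − a_j) / (j − i). Reading off the sorted break points: {-6, -2, 3, 6}.
Verification: at each break x_0, at least two indices attain the minimum of min_i(a_i + i · x_0).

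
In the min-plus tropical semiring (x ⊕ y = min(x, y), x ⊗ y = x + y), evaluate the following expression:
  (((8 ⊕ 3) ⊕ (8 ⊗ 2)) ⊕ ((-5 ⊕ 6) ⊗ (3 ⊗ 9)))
(((8 ⊕ 3) ⊕ (8 ⊗ 2)) ⊕ ((-5 ⊕ 6) ⊗ (3 ⊗ 9))) = 3

Expand innermost to outermost. Recall ⊕ takes the minimum of its arguments and ⊗ takes their sum. Working out the expression (((8 ⊕ 3) ⊕ (8 ⊗ 2)) ⊕ ((-5 ⊕ 6) ⊗ (3 ⊗ 9))) gives 3.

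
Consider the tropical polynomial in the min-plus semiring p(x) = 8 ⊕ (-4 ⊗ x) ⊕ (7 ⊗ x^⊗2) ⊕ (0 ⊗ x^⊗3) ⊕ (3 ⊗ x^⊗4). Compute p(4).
p(4) = 0

A tropical monomial a ⊗ x^⊗i evaluates to a + i · x. Evaluating each term at x = 4:
  Term 0 contributes 8 + 0 · 4 = 8
  Term 1 contributes -4 + 1 · 4 = 0
  Term 2 contributes 7 + 2 · 4 = 15
  Term 3 contributes 0 + 3 · 4 = 12
  Term 4 contributes 3 + 4 · 4 = 19
p(4) = ⊕ of these = min[8, 0, 15, 12, 19] = 0.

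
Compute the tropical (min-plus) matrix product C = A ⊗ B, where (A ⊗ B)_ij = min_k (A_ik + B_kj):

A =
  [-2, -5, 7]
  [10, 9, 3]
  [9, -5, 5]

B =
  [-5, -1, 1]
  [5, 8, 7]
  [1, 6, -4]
A ⊗ B =
  [-7, -3, -1]
  [4, 9, -1]
  [0, 3, 1]

Apply the min-plus product entry-by-entry:
  C[0][0] = min over k of (A[0][0] + B[0][0] = -2 + -5 = -7, A[0][1] + B[1][0] = -5 + 5 = 0, A[0][2] + B[2][0] = 7 + 1 = 8) = -7 (attained at k = 0)
  C[0][1] = min over k of (A[0][0] + B[0][1] = -2 + -1 = -3, A[0][1] + B[1][1] = -5 + 8 = 3, A[0][2] + B[2][1] = 7 + 6 = 13) = -3 (attained at k = 0)
  C[0][2] = min over k of (A[0][0] + B[0][2] = -2 + 1 = -1, A[0][1] + B[1][2] = -5 + 7 = 2, A[0][2] + B[2][2] = 7 + -4 = 3) = -1 (attained at k = 0)
  C[1][0] = min over k of (A[1][0] + B[0][0] = 10 + -5 = 5, A[1][1] + B[1][0] = 9 + 5 = 14, A[1][2] + B[2][0] = 3 + 1 = 4) = 4 (attained at k = 2)
  C[1][1] = min over k of (A[1][0] + B[0][1] = 10 + -1 = 9, A[1][1] + B[1][1] = 9 + 8 = 17, A[1][2] + B[2][1] = 3 + 6 = 9) = 9 (attained at k = 0)
  C[1][2] = min over k of (A[1][0] + B[0][2] = 10 + 1 = 11, A[1][1] + B[1][2] = 9 + 7 = 16, A[1][2] + B[2][2] = 3 + -4 = -1) = -1 (attained at k = 2)
  C[2][0] = min over k of (A[2][0] + B[0][0] = 9 + -5 = 4, A[2][1] + B[1][0] = -5 + 5 = 0, A[2][2] + B[2][0] = 5 + 1 = 6) = 0 (attained at k = 1)
  C[2][1] = min over k of (A[2][0] + B[0][1] = 9 + -1 = 8, A[2][1] + B[1][1] = -5 + 8 = 3, A[2][2] + B[2][1] = 5 + 6 = 11) = 3 (attained at k = 1)
  C[2][2] = min over k of (A[2][0] + B[0][2] = 9 + 1 = 10, A[2][1] + B[1][2] = -5 + 7 = 2, A[2][2] + B[2][2] = 5 + -4 = 1) = 1 (attained at k = 2)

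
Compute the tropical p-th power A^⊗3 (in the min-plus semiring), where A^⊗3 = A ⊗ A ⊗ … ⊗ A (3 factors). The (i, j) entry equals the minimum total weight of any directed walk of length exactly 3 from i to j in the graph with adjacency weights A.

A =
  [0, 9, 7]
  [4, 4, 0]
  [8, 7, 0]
A^⊗3 =
  [0, 9, 7]
  [4, 7, 0]
  [8, 7, 0]

Each entry (A^⊗3)_ij equals the minimum over all length-3 walks i = v_0 → v_1 → … → v_3 = j of Σ_t A[v_t][v_{t+1}]. For example, for (i, j) = (0, 2) we minimise over 9 possible intermediate vertex sequences; the minimum is 7, attained along the walk 0 → 0 → 0 → 2.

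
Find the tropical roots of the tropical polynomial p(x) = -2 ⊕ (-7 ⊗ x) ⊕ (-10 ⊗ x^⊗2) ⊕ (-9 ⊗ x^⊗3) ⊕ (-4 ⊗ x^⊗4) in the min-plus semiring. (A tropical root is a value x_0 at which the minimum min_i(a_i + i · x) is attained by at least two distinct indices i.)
Roots: {-5, -1, 3, 5}

Each tropical root is a break point of the lower envelope of the lines y = a_i + i · x (there are 5 lines, with slopes 0, 1, ..., 4). Only the lines that attain the minimum somewhere contribute to roots; other lines are dominated. Here the surviving (envelope) indices are i = 4, i = 3, i = 2, i = 1, i = 0.
Intersections between consecutive envelope lines give the roots: for adjacent envelope indices i < j the intersection is x = (a_i − a_j) / (j − i). Reading off the sorted break points: {-5, -1, 3, 5}.
Verification: at each break x_0, at least two indices attain the minimum of min_i(a_i + i · x_0).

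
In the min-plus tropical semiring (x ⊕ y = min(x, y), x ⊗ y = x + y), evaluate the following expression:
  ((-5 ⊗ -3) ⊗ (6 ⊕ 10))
((-5 ⊗ -3) ⊗ (6 ⊕ 10)) = -2

Expand innermost to outermost. Recall ⊕ takes the minimum of its arguments and ⊗ takes their sum. Working out the expression ((-5 ⊗ -3) ⊗ (6 ⊕ 10)) gives -2.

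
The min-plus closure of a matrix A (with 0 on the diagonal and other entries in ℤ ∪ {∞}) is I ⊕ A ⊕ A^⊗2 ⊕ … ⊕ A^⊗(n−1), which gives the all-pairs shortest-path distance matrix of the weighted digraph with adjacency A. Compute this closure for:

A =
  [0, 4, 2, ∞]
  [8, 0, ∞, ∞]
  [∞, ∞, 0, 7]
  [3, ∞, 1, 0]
Closure =
  [0, 4, 2, 9]
  [8, 0, 10, 17]
  [10, 14, 0, 7]
  [3, 7, 1, 0]

This is the Floyd-Warshall all-pairs shortest-path computation. For each intermediate vertex k = 0, 1, …, 3, update dist[i][j] ← min(dist[i][j], dist[i][k] + dist[k][j]). The final matrix gives, for each (i, j), the minimum total weight of any directed path from i to j (possibly empty when i = j).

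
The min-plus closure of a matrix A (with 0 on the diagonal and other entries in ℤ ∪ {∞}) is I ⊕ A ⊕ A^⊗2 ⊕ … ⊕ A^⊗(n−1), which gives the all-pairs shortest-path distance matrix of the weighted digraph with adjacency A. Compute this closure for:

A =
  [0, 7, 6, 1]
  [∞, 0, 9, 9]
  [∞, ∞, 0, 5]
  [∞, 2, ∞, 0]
Closure =
  [0, 3, 6, 1]
  [∞, 0, 9, 9]
  [∞, 7, 0, 5]
  [∞, 2, 11, 0]

This is the Floyd-Warshall all-pairs shortest-path computation. For each intermediate vertex k = 0, 1, …, 3, update dist[i][j] ← min(dist[i][j], dist[i][k] + dist[k][j]). The final matrix gives, for each (i, j), the minimum total weight of any directed path from i to j (possibly empty when i = j).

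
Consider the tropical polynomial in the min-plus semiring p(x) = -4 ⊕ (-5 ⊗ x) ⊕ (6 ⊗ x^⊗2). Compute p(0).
p(0) = -5

A tropical monomial a ⊗ x^⊗i evaluates to a + i · x. Evaluating each term at x = 0:
  Term 0 contributes -4 + 0 · 0 = -4
  Term 1 contributes -5 + 1 · 0 = -5
  Term 2 contributes 6 + 2 · 0 = 6
p(0) = ⊕ of these = min[-4, -5, 6] = -5.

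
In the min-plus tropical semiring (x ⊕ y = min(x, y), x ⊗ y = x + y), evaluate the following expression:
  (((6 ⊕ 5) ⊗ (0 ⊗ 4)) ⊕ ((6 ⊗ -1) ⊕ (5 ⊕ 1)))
(((6 ⊕ 5) ⊗ (0 ⊗ 4)) ⊕ ((6 ⊗ -1) ⊕ (5 ⊕ 1))) = 1

Expand innermost to outermost. Recall ⊕ takes the minimum of its arguments and ⊗ takes their sum. Working out the expression (((6 ⊕ 5) ⊗ (0 ⊗ 4)) ⊕ ((6 ⊗ -1) ⊕ (5 ⊕ 1))) gives 1.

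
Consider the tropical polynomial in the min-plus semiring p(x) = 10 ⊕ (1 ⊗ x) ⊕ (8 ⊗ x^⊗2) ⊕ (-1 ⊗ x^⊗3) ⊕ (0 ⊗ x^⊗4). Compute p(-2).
p(-2) = -8

A tropical monomial a ⊗ x^⊗i evaluates to a + i · x. Evaluating each term at x = -2:
  Term 0 contributes 10 + 0 · -2 = 10
  Term 1 contributes 1 + 1 · -2 = -1
  Term 2 contributes 8 + 2 · -2 = 4
  Term 3 contributes -1 + 3 · -2 = -7
  Term 4 contributes 0 + 4 · -2 = -8
p(-2) = ⊕ of these = min[10, -1, 4, -7, -8] = -8.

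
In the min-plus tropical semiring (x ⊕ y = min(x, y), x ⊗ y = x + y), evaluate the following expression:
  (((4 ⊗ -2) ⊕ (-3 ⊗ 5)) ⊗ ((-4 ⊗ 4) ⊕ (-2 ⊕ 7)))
(((4 ⊗ -2) ⊕ (-3 ⊗ 5)) ⊗ ((-4 ⊗ 4) ⊕ (-2 ⊕ 7))) = 0

Expand innermost to outermost. Recall ⊕ takes the minimum of its arguments and ⊗ takes their sum. Working out the expression (((4 ⊗ -2) ⊕ (-3 ⊗ 5)) ⊗ ((-4 ⊗ 4) ⊕ (-2 ⊕ 7))) gives 0.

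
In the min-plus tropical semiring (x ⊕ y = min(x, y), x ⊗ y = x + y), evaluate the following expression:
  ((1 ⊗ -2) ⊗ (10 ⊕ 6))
((1 ⊗ -2) ⊗ (10 ⊕ 6)) = 5

Expand innermost to outermost. Recall ⊕ takes the minimum of its arguments and ⊗ takes their sum. Working out the expression ((1 ⊗ -2) ⊗ (10 ⊕ 6)) gives 5.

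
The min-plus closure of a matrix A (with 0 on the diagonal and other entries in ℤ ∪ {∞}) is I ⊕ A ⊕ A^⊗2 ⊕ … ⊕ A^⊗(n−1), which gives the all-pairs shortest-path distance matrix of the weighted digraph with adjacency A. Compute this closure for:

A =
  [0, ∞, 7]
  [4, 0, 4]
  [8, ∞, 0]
Closure =
  [0, ∞, 7]
  [4, 0, 4]
  [8, ∞, 0]

This is the Floyd-Warshall all-pairs shortest-path computation. For each intermediate vertex k = 0, 1, …, 2, update dist[i][j] ← min(dist[i][j], dist[i][k] + dist[k][j]). The final matrix gives, for each (i, j), the minimum total weight of any directed path from i to j (possibly empty when i = j).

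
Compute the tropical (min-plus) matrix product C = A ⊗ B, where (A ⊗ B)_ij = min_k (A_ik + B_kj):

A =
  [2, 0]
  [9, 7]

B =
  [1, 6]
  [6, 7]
A ⊗ B =
  [3, 7]
  [10, 14]

Apply the min-plus product entry-by-entry:
  C[0][0] = min over k of (A[0][0] + B[0][0] = 2 + 1 = 3, A[0][1] + B[1][0] = 0 + 6 = 6) = 3 (attained at k = 0)
  C[0][1] = min over k of (A[0][0] + B[0][1] = 2 + 6 = 8, A[0][1] + B[1][1] = 0 + 7 = 7) = 7 (attained at k = 1)
  C[1][0] = min over k of (A[1][0] + B[0][0] = 9 + 1 = 10, A[1][1] + B[1][0] = 7 + 6 = 13) = 10 (attained at k = 0)
  C[1][1] = min over k of (A[1][0] + B[0][1] = 9 + 6 = 15, A[1][1] + B[1][1] = 7 + 7 = 14) = 14 (attained at k = 1)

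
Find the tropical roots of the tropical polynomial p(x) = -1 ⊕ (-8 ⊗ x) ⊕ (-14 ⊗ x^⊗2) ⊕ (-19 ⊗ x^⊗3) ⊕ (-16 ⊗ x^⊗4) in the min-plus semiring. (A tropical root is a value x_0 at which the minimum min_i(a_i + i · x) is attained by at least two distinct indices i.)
Roots: {-3, 5, 6, 7}

Each tropical root is a break point of the lower envelope of the lines y = a_i + i · x (there are 5 lines, with slopes 0, 1, ..., 4). Only the lines that attain the minimum somewhere contribute to roots; other lines are dominated. Here the surviving (envelope) indices are i = 4, i = 3, i = 2, i = 1, i = 0.
Intersections between consecutive envelope lines give the roots: for adjacent envelope indices i < j the intersection is x = (a_i − a_j) / (j − i). Reading off the sorted break points: {-3, 5, 6, 7}.
Verification: at each break x_0, at least two indices attain the minimum of min_i(a_i + i · x_0).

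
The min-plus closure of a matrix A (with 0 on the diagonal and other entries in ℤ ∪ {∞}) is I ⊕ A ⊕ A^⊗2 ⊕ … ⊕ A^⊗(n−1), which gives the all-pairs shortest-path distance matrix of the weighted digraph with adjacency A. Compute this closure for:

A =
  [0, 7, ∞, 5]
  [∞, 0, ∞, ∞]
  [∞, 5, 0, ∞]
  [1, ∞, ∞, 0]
Closure =
  [0, 7, ∞, 5]
  [∞, 0, ∞, ∞]
  [∞, 5, 0, ∞]
  [1, 8, ∞, 0]

This is the Floyd-Warshall all-pairs shortest-path computation. For each intermediate vertex k = 0, 1, …, 3, update dist[i][j] ← min(dist[i][j], dist[i][k] + dist[k][j]). The final matrix gives, for each (i, j), the minimum total weight of any directed path from i to j (possibly empty when i = j).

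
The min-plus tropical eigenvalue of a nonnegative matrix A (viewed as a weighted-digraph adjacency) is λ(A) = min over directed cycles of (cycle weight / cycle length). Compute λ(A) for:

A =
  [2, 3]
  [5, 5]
λ(A) = 2

Enumerate directed cycles and compute their means (weight / length). Sample:
  cycle 0 → 0: weight = 2, length = 1, mean = 2/1 ≈ 2.000
  cycle 1 → 1: weight = 5, length = 1, mean = 5/1 ≈ 5.000
  cycle 0 → 1 → 0: weight = 8, length = 2, mean = 8/2 ≈ 4.000
  cycle 1 → 0 → 1: weight = 8, length = 2, mean = 8/2 ≈ 4.000
Minimum mean = 2.000, attained e.g. along the cycle 0 → 0 with weight 2 and length 1. So λ(A) = 2/1 = 2.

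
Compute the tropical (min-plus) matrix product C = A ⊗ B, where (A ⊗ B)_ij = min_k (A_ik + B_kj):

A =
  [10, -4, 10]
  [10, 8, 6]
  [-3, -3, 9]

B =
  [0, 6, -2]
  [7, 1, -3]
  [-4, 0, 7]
A ⊗ B =
  [3, -3, -7]
  [2, 6, 5]
  [-3, -2, -6]

Apply the min-plus product entry-by-entry:
  C[0][0] = min over k of (A[0][0] + B[0][0] = 10 + 0 = 10, A[0][1] + B[1][0] = -4 + 7 = 3, A[0][2] + B[2][0] = 10 + -4 = 6) = 3 (attained at k = 1)
  C[0][1] = min over k of (A[0][0] + B[0][1] = 10 + 6 = 16, A[0][1] + B[1][1] = -4 + 1 = -3, A[0][2] + B[2][1] = 10 + 0 = 10) = -3 (attained at k = 1)
  C[0][2] = min over k of (A[0][0] + B[0][2] = 10 + -2 = 8, A[0][1] + B[1][2] = -4 + -3 = -7, A[0][2] + B[2][2] = 10 + 7 = 17) = -7 (attained at k = 1)
  C[1][0] = min over k of (A[1][0] + B[0][0] = 10 + 0 = 10, A[1][1] + B[1][0] = 8 + 7 = 15, A[1][2] + B[2][0] = 6 + -4 = 2) = 2 (attained at k = 2)
  C[1][1] = min over k of (A[1][0] + B[0][1] = 10 + 6 = 16, A[1][1] + B[1][1] = 8 + 1 = 9, A[1][2] + B[2][1] = 6 + 0 = 6) = 6 (attained at k = 2)
  C[1][2] = min over k of (A[1][0] + B[0][2] = 10 + -2 = 8, A[1][1] + B[1][2] = 8 + -3 = 5, A[1][2] + B[2][2] = 6 + 7 = 13) = 5 (attained at k = 1)
  C[2][0] = min over k of (A[2][0] + B[0][0] = -3 + 0 = -3, A[2][1] + B[1][0] = -3 + 7 = 4, A[2][2] + B[2][0] = 9 + -4 = 5) = -3 (attained at k = 0)
  C[2][1] = min over k of (A[2][0] + B[0][1] = -3 + 6 = 3, A[2][1] + B[1][1] = -3 + 1 = -2, A[2][2] + B[2][1] = 9 + 0 = 9) = -2 (attained at k = 1)
  C[2][2] = min over k of (A[2][0] + B[0][2] = -3 + -2 = -5, A[2][1] + B[1][2] = -3 + -3 = -6, A[2][2] + B[2][2] = 9 + 7 = 16) = -6 (attained at k = 1)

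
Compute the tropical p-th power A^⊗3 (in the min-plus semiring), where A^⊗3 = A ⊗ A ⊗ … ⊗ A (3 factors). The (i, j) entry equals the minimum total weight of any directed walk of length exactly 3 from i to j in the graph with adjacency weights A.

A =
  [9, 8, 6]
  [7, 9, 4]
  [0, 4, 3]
A^⊗3 =
  [9, 13, 12]
  [7, 11, 10]
  [6, 10, 9]

Each entry (A^⊗3)_ij equals the minimum over all length-3 walks i = v_0 → v_1 → … → v_3 = j of Σ_t A[v_t][v_{t+1}]. For example, for (i, j) = (0, 2) we minimise over 9 possible intermediate vertex sequences; the minimum is 12, attained along the walk 0 → 2 → 0 → 2.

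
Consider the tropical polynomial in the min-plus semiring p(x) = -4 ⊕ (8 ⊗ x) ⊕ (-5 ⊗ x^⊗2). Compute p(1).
p(1) = -4

A tropical monomial a ⊗ x^⊗i evaluates to a + i · x. Evaluating each term at x = 1:
  Term 0 contributes -4 + 0 · 1 = -4
  Term 1 contributes 8 + 1 · 1 = 9
  Term 2 contributes -5 + 2 · 1 = -3
p(1) = ⊕ of these = min[-4, 9, -3] = -4.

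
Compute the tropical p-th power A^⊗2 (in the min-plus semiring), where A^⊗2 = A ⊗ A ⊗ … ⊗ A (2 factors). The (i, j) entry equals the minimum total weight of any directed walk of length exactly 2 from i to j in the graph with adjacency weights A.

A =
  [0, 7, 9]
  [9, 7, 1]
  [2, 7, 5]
A^⊗2 =
  [0, 7, 8]
  [3, 8, 6]
  [2, 9, 8]

Each entry (A^⊗2)_ij equals the minimum over all length-2 walks i = v_0 → v_1 → … → v_2 = j of Σ_t A[v_t][v_{t+1}]. For example, for (i, j) = (0, 2) we minimise over 3 possible intermediate vertex sequences; the minimum is 8, attained along the walk 0 → 1 → 2.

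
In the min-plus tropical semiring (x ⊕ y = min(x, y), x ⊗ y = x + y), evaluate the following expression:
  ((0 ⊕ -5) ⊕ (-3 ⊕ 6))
((0 ⊕ -5) ⊕ (-3 ⊕ 6)) = -5

Expand innermost to outermost. Recall ⊕ takes the minimum of its arguments and ⊗ takes their sum. Working out the expression ((0 ⊕ -5) ⊕ (-3 ⊕ 6)) gives -5.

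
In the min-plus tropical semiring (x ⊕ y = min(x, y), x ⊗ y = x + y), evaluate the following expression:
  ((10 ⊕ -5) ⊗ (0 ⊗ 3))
((10 ⊕ -5) ⊗ (0 ⊗ 3)) = -2

Expand innermost to outermost. Recall ⊕ takes the minimum of its arguments and ⊗ takes their sum. Working out the expression ((10 ⊕ -5) ⊗ (0 ⊗ 3)) gives -2.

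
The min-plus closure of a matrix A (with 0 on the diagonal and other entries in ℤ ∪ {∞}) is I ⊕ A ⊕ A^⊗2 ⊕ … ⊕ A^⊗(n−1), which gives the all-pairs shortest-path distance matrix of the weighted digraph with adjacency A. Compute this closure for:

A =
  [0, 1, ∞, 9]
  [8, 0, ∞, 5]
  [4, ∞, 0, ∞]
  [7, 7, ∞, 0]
Closure =
  [0, 1, ∞, 6]
  [8, 0, ∞, 5]
  [4, 5, 0, 10]
  [7, 7, ∞, 0]

This is the Floyd-Warshall all-pairs shortest-path computation. For each intermediate vertex k = 0, 1, …, 3, update dist[i][j] ← min(dist[i][j], dist[i][k] + dist[k][j]). The final matrix gives, for each (i, j), the minimum total weight of any directed path from i to j (possibly empty when i = j).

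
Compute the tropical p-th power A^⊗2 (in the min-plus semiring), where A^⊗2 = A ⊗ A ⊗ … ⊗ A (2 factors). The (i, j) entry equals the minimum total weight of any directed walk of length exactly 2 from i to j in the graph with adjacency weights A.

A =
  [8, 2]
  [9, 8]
A^⊗2 =
  [11, 10]
  [17, 11]

Each entry (A^⊗2)_ij equals the minimum over all length-2 walks i = v_0 → v_1 → … → v_2 = j of Σ_t A[v_t][v_{t+1}]. For example, for (i, j) = (0, 1) we minimise over 2 possible intermediate vertex sequences; the minimum is 10, attained along the walk 0 → 0 → 1.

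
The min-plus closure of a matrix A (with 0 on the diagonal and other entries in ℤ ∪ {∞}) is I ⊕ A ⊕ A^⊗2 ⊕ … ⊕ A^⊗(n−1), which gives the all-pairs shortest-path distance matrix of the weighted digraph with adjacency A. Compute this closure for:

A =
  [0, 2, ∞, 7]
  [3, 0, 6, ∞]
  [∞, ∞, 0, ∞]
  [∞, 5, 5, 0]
Closure =
  [0, 2, 8, 7]
  [3, 0, 6, 10]
  [∞, ∞, 0, ∞]
  [8, 5, 5, 0]

This is the Floyd-Warshall all-pairs shortest-path computation. For each intermediate vertex k = 0, 1, …, 3, update dist[i][j] ← min(dist[i][j], dist[i][k] + dist[k][j]). The final matrix gives, for each (i, j), the minimum total weight of any directed path from i to j (possibly empty when i = j).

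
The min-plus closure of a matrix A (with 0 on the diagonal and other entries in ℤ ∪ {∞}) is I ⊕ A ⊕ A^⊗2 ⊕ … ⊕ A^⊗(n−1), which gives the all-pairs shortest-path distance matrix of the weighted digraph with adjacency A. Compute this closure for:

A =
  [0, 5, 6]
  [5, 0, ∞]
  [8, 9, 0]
Closure =
  [0, 5, 6]
  [5, 0, 11]
  [8, 9, 0]

This is the Floyd-Warshall all-pairs shortest-path computation. For each intermediate vertex k = 0, 1, …, 2, update dist[i][j] ← min(dist[i][j], dist[i][k] + dist[k][j]). The final matrix gives, for each (i, j), the minimum total weight of any directed path from i to j (possibly empty when i = j).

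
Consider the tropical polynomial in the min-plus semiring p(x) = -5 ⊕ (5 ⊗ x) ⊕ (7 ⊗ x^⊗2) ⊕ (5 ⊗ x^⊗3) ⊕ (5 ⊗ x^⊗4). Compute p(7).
p(7) = -5

A tropical monomial a ⊗ x^⊗i evaluates to a + i · x. Evaluating each term at x = 7:
  Term 0 contributes -5 + 0 · 7 = -5
  Term 1 contributes 5 + 1 · 7 = 12
  Term 2 contributes 7 + 2 · 7 = 21
  Term 3 contributes 5 + 3 · 7 = 26
  Term 4 contributes 5 + 4 · 7 = 33
p(7) = ⊕ of these = min[-5, 12, 21, 26, 33] = -5.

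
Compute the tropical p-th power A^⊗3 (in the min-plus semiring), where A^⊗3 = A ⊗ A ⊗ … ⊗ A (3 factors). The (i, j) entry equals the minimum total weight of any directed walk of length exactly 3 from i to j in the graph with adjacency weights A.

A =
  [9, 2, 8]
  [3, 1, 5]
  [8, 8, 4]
A^⊗3 =
  [6, 4, 8]
  [5, 3, 7]
  [12, 10, 12]

Each entry (A^⊗3)_ij equals the minimum over all length-3 walks i = v_0 → v_1 → … → v_3 = j of Σ_t A[v_t][v_{t+1}]. For example, for (i, j) = (0, 2) we minimise over 9 possible intermediate vertex sequences; the minimum is 8, attained along the walk 0 → 1 → 1 → 2.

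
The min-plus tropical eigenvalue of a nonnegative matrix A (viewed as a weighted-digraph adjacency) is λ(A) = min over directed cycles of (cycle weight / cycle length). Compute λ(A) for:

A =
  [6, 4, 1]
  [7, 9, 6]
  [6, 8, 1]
λ(A) = 1

Enumerate directed cycles and compute their means (weight / length). Sample:
  cycle 0 → 0: weight = 6, length = 1, mean = 6/1 ≈ 6.000
  cycle 1 → 1: weight = 9, length = 1, mean = 9/1 ≈ 9.000
  cycle 2 → 2: weight = 1, length = 1, mean = 1/1 ≈ 1.000
  cycle 0 → 1 → 0: weight = 11, length = 2, mean = 11/2 ≈ 5.500
  cycle 0 → 2 → 0: weight = 7, length = 2, mean = 7/2 ≈ 3.500
  cycle 1 → 0 → 1: weight = 11, length = 2, mean = 11/2 ≈ 5.500
Minimum mean = 1.000, attained e.g. along the cycle 2 → 2 with weight 1 and length 1. So λ(A) = 1/1 = 1.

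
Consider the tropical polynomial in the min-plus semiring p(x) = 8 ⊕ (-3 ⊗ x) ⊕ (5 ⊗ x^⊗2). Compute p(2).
p(2) = -1

A tropical monomial a ⊗ x^⊗i evaluates to a + i · x. Evaluating each term at x = 2:
  Term 0 contributes 8 + 0 · 2 = 8
  Term 1 contributes -3 + 1 · 2 = -1
  Term 2 contributes 5 + 2 · 2 = 9
p(2) = ⊕ of these = min[8, -1, 9] = -1.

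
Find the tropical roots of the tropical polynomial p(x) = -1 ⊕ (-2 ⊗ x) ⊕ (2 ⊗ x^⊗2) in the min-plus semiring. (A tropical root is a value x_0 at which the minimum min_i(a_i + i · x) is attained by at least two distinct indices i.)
Roots: {-4, 1}

Each tropical root is a break point of the lower envelope of the lines y = a_i + i · x (there are 3 lines, with slopes 0, 1, ..., 2). Only the lines that attain the minimum somewhere contribute to roots; other lines are dominated. Here the surviving (envelope) indices are i = 2, i = 1, i = 0.
Intersections between consecutive envelope lines give the roots: for adjacent envelope indices i < j the intersection is x = (a_i − a_j) / (j − i). Reading off the sorted break points: {-4, 1}.
Verification: at each break x_0, at least two indices attain the minimum of min_i(a_i + i · x_0).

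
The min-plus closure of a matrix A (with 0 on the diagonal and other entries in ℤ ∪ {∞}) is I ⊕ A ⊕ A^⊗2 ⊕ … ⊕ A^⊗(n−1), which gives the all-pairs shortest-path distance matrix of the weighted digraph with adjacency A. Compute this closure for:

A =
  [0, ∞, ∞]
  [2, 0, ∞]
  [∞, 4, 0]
Closure =
  [0, ∞, ∞]
  [2, 0, ∞]
  [6, 4, 0]

This is the Floyd-Warshall all-pairs shortest-path computation. For each intermediate vertex k = 0, 1, …, 2, update dist[i][j] ← min(dist[i][j], dist[i][k] + dist[k][j]). The final matrix gives, for each (i, j), the minimum total weight of any directed path from i to j (possibly empty when i = j).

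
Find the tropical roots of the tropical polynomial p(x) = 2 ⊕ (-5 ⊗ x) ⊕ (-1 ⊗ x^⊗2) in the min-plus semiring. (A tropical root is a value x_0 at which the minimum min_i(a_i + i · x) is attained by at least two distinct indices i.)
Roots: {-4, 7}

Each tropical root is a break point of the lower envelope of the lines y = a_i + i · x (there are 3 lines, with slopes 0, 1, ..., 2). Only the lines that attain the minimum somewhere contribute to roots; other lines are dominated. Here the surviving (envelope) indices are i = 2, i = 1, i = 0.
Intersections between consecutive envelope lines give the roots: for adjacent envelope indices i < j the intersection is x = (a_i − a_j) / (j − i). Reading off the sorted break points: {-4, 7}.
Verification: at each break x_0, at least two indices attain the minimum of min_i(a_i + i · x_0).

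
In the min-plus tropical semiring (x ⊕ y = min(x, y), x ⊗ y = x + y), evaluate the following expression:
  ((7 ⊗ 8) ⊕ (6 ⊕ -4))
((7 ⊗ 8) ⊕ (6 ⊕ -4)) = -4

Expand innermost to outermost. Recall ⊕ takes the minimum of its arguments and ⊗ takes their sum. Working out the expression ((7 ⊗ 8) ⊕ (6 ⊕ -4)) gives -4.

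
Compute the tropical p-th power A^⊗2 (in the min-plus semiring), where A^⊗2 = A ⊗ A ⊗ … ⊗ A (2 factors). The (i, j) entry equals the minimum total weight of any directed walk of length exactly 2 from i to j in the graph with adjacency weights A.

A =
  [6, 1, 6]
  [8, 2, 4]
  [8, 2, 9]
A^⊗2 =
  [9, 3, 5]
  [10, 4, 6]
  [10, 4, 6]

Each entry (A^⊗2)_ij equals the minimum over all length-2 walks i = v_0 → v_1 → … → v_2 = j of Σ_t A[v_t][v_{t+1}]. For example, for (i, j) = (0, 2) we minimise over 3 possible intermediate vertex sequences; the minimum is 5, attained along the walk 0 → 1 → 2.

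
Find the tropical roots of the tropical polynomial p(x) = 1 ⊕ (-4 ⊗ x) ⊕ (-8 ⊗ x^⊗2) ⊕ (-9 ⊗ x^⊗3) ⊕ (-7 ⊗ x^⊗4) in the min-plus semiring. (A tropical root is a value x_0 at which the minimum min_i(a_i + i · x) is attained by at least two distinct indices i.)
Roots: {-2, 1, 4, 5}

Each tropical root is a break point of the lower envelope of the lines y = a_i + i · x (there are 5 lines, with slopes 0, 1, ..., 4). Only the lines that attain the minimum somewhere contribute to roots; other lines are dominated. Here the surviving (envelope) indices are i = 4, i = 3, i = 2, i = 1, i = 0.
Intersections between consecutive envelope lines give the roots: for adjacent envelope indices i < j the intersection is x = (a_i − a_j) / (j − i). Reading off the sorted break points: {-2, 1, 4, 5}.
Verification: at each break x_0, at least two indices attain the minimum of min_i(a_i + i · x_0).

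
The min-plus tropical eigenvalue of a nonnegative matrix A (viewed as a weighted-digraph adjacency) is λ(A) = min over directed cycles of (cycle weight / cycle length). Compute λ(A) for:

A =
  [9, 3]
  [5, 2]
λ(A) = 2

Enumerate directed cycles and compute their means (weight / length). Sample:
  cycle 0 → 0: weight = 9, length = 1, mean = 9/1 ≈ 9.000
  cycle 1 → 1: weight = 2, length = 1, mean = 2/1 ≈ 2.000
  cycle 0 → 1 → 0: weight = 8, length = 2, mean = 8/2 ≈ 4.000
  cycle 1 → 0 → 1: weight = 8, length = 2, mean = 8/2 ≈ 4.000
Minimum mean = 2.000, attained e.g. along the cycle 1 → 1 with weight 2 and length 1. So λ(A) = 2/1 = 2.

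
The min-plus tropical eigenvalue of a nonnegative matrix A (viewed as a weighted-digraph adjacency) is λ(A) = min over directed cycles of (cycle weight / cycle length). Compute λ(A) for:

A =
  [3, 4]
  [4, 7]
λ(A) = 3

Enumerate directed cycles and compute their means (weight / length). Sample:
  cycle 0 → 0: weight = 3, length = 1, mean = 3/1 ≈ 3.000
  cycle 1 → 1: weight = 7, length = 1, mean = 7/1 ≈ 7.000
  cycle 0 → 1 → 0: weight = 8, length = 2, mean = 8/2 ≈ 4.000
  cycle 1 → 0 → 1: weight = 8, length = 2, mean = 8/2 ≈ 4.000
Minimum mean = 3.000, attained e.g. along the cycle 0 → 0 with weight 3 and length 1. So λ(A) = 3/1 = 3.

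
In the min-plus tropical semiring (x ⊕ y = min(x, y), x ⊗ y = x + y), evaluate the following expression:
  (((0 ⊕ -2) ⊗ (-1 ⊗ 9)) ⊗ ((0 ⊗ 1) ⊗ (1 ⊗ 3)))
(((0 ⊕ -2) ⊗ (-1 ⊗ 9)) ⊗ ((0 ⊗ 1) ⊗ (1 ⊗ 3))) = 11

Expand innermost to outermost. Recall ⊕ takes the minimum of its arguments and ⊗ takes their sum. Working out the expression (((0 ⊕ -2) ⊗ (-1 ⊗ 9)) ⊗ ((0 ⊗ 1) ⊗ (1 ⊗ 3))) gives 11.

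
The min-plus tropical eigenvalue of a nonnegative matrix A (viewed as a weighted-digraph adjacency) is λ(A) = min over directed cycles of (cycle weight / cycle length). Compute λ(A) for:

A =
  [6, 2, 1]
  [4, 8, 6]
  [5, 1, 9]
λ(A) = 2

Enumerate directed cycles and compute their means (weight / length). Sample:
  cycle 0 → 0: weight = 6, length = 1, mean = 6/1 ≈ 6.000
  cycle 1 → 1: weight = 8, length = 1, mean = 8/1 ≈ 8.000
  cycle 2 → 2: weight = 9, length = 1, mean = 9/1 ≈ 9.000
  cycle 0 → 1 → 0: weight = 6, length = 2, mean = 6/2 ≈ 3.000
  cycle 0 → 2 → 0: weight = 6, length = 2, mean = 6/2 ≈ 3.000
  cycle 1 → 0 → 1: weight = 6, length = 2, mean = 6/2 ≈ 3.000
Minimum mean = 2.000, attained e.g. along the cycle 0 → 2 → 1 → 0 with weight 6 and length 3. So λ(A) = 6/3 = 2.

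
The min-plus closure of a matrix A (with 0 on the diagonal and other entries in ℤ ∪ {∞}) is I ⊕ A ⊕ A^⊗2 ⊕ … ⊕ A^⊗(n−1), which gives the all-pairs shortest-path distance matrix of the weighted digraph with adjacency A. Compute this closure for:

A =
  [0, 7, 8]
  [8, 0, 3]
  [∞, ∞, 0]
Closure =
  [0, 7, 8]
  [8, 0, 3]
  [∞, ∞, 0]

This is the Floyd-Warshall all-pairs shortest-path computation. For each intermediate vertex k = 0, 1, …, 2, update dist[i][j] ← min(dist[i][j], dist[i][k] + dist[k][j]). The final matrix gives, for each (i, j), the minimum total weight of any directed path from i to j (possibly empty when i = j).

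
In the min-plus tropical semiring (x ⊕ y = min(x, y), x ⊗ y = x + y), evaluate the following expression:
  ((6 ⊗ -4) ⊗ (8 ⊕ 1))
((6 ⊗ -4) ⊗ (8 ⊕ 1)) = 3

Expand innermost to outermost. Recall ⊕ takes the minimum of its arguments and ⊗ takes their sum. Working out the expression ((6 ⊗ -4) ⊗ (8 ⊕ 1)) gives 3.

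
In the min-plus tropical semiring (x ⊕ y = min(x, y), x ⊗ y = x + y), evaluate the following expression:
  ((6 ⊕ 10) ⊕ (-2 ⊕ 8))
((6 ⊕ 10) ⊕ (-2 ⊕ 8)) = -2

Expand innermost to outermost. Recall ⊕ takes the minimum of its arguments and ⊗ takes their sum. Working out the expression ((6 ⊕ 10) ⊕ (-2 ⊕ 8)) gives -2.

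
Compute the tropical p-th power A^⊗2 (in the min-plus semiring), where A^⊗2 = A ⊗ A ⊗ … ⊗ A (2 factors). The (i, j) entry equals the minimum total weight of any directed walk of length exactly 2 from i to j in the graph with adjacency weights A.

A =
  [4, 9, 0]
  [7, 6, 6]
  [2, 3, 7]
A^⊗2 =
  [2, 3, 4]
  [8, 9, 7]
  [6, 9, 2]

Each entry (A^⊗2)_ij equals the minimum over all length-2 walks i = v_0 → v_1 → … → v_2 = j of Σ_t A[v_t][v_{t+1}]. For example, for (i, j) = (0, 2) we minimise over 3 possible intermediate vertex sequences; the minimum is 4, attained along the walk 0 → 0 → 2.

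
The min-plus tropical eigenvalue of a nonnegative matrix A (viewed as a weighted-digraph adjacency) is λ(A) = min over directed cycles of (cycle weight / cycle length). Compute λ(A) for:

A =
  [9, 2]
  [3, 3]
λ(A) = 5/2

Enumerate directed cycles and compute their means (weight / length). Sample:
  cycle 0 → 0: weight = 9, length = 1, mean = 9/1 ≈ 9.000
  cycle 1 → 1: weight = 3, length = 1, mean = 3/1 ≈ 3.000
  cycle 0 → 1 → 0: weight = 5, length = 2, mean = 5/2 ≈ 2.500
  cycle 1 → 0 → 1: weight = 5, length = 2, mean = 5/2 ≈ 2.500
Minimum mean = 2.500, attained e.g. along the cycle 0 → 1 → 0 with weight 5 and length 2. So λ(A) = 5/2 = 5/2.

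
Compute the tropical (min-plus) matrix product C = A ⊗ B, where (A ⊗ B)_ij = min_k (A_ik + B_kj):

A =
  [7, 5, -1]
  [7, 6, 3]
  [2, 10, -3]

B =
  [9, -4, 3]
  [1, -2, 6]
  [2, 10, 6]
A ⊗ B =
  [1, 3, 5]
  [5, 3, 9]
  [-1, -2, 3]

Apply the min-plus product entry-by-entry:
  C[0][0] = min over k of (A[0][0] + B[0][0] = 7 + 9 = 16, A[0][1] + B[1][0] = 5 + 1 = 6, A[0][2] + B[2][0] = -1 + 2 = 1) = 1 (attained at k = 2)
  C[0][1] = min over k of (A[0][0] + B[0][1] = 7 + -4 = 3, A[0][1] + B[1][1] = 5 + -2 = 3, A[0][2] + B[2][1] = -1 + 10 = 9) = 3 (attained at k = 0)
  C[0][2] = min over k of (A[0][0] + B[0][2] = 7 + 3 = 10, A[0][1] + B[1][2] = 5 + 6 = 11, A[0][2] + B[2][2] = -1 + 6 = 5) = 5 (attained at k = 2)
  C[1][0] = min over k of (A[1][0] + B[0][0] = 7 + 9 = 16, A[1][1] + B[1][0] = 6 + 1 = 7, A[1][2] + B[2][0] = 3 + 2 = 5) = 5 (attained at k = 2)
  C[1][1] = min over k of (A[1][0] + B[0][1] = 7 + -4 = 3, A[1][1] + B[1][1] = 6 + -2 = 4, A[1][2] + B[2][1] = 3 + 10 = 13) = 3 (attained at k = 0)
  C[1][2] = min over k of (A[1][0] + B[0][2] = 7 + 3 = 10, A[1][1] + B[1][2] = 6 + 6 = 12, A[1][2] + B[2][2] = 3 + 6 = 9) = 9 (attained at k = 2)
  C[2][0] = min over k of (A[2][0] + B[0][0] = 2 + 9 = 11, A[2][1] + B[1][0] = 10 + 1 = 11, A[2][2] + B[2][0] = -3 + 2 = -1) = -1 (attained at k = 2)
  C[2][1] = min over k of (A[2][0] + B[0][1] = 2 + -4 = -2, A[2][1] + B[1][1] = 10 + -2 = 8, A[2][2] + B[2][1] = -3 + 10 = 7) = -2 (attained at k = 0)
  C[2][2] = min over k of (A[2][0] + B[0][2] = 2 + 3 = 5, A[2][1] + B[1][2] = 10 + 6 = 16, A[2][2] + B[2][2] = -3 + 6 = 3) = 3 (attained at k = 2)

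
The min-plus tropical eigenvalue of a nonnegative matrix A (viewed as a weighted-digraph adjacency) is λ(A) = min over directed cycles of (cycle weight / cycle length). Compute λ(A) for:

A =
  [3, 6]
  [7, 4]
λ(A) = 3

Enumerate directed cycles and compute their means (weight / length). Sample:
  cycle 0 → 0: weight = 3, length = 1, mean = 3/1 ≈ 3.000
  cycle 1 → 1: weight = 4, length = 1, mean = 4/1 ≈ 4.000
  cycle 0 → 1 → 0: weight = 13, length = 2, mean = 13/2 ≈ 6.500
  cycle 1 → 0 → 1: weight = 13, length = 2, mean = 13/2 ≈ 6.500
Minimum mean = 3.000, attained e.g. along the cycle 0 → 0 with weight 3 and length 1. So λ(A) = 3/1 = 3.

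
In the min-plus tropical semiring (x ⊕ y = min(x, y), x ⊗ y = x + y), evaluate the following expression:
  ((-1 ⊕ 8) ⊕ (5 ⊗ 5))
((-1 ⊕ 8) ⊕ (5 ⊗ 5)) = -1

Expand innermost to outermost. Recall ⊕ takes the minimum of its arguments and ⊗ takes their sum. Working out the expression ((-1 ⊕ 8) ⊕ (5 ⊗ 5)) gives -1.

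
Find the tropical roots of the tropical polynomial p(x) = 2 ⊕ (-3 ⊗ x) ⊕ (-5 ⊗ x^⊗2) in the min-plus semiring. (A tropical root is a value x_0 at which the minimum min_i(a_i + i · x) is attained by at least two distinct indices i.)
Roots: {2, 5}

Each tropical root is a break point of the lower envelope of the lines y = a_i + i · x (there are 3 lines, with slopes 0, 1, ..., 2). Only the lines that attain the minimum somewhere contribute to roots; other lines are dominated. Here the surviving (envelope) indices are i = 2, i = 1, i = 0.
Intersections between consecutive envelope lines give the roots: for adjacent envelope indices i < j the intersection is x = (a_i − a_j) / (j − i). Reading off the sorted break points: {2, 5}.
Verification: at each break x_0, at least two indices attain the minimum of min_i(a_i + i · x_0).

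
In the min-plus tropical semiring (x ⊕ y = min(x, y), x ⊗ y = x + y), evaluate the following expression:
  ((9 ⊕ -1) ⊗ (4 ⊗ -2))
((9 ⊕ -1) ⊗ (4 ⊗ -2)) = 1

Expand innermost to outermost. Recall ⊕ takes the minimum of its arguments and ⊗ takes their sum. Working out the expression ((9 ⊕ -1) ⊗ (4 ⊗ -2)) gives 1.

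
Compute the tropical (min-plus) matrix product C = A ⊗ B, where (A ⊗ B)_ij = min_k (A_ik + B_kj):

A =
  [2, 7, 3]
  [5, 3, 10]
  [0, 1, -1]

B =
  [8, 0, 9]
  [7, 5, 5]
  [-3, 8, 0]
A ⊗ B =
  [0, 2, 3]
  [7, 5, 8]
  [-4, 0, -1]

Apply the min-plus product entry-by-entry:
  C[0][0] = min over k of (A[0][0] + B[0][0] = 2 + 8 = 10, A[0][1] + B[1][0] = 7 + 7 = 14, A[0][2] + B[2][0] = 3 + -3 = 0) = 0 (attained at k = 2)
  C[0][1] = min over k of (A[0][0] + B[0][1] = 2 + 0 = 2, A[0][1] + B[1][1] = 7 + 5 = 12, A[0][2] + B[2][1] = 3 + 8 = 11) = 2 (attained at k = 0)
  C[0][2] = min over k of (A[0][0] + B[0][2] = 2 + 9 = 11, A[0][1] + B[1][2] = 7 + 5 = 12, A[0][2] + B[2][2] = 3 + 0 = 3) = 3 (attained at k = 2)
  C[1][0] = min over k of (A[1][0] + B[0][0] = 5 + 8 = 13, A[1][1] + B[1][0] = 3 + 7 = 10, A[1][2] + B[2][0] = 10 + -3 = 7) = 7 (attained at k = 2)
  C[1][1] = min over k of (A[1][0] + B[0][1] = 5 + 0 = 5, A[1][1] + B[1][1] = 3 + 5 = 8, A[1][2] + B[2][1] = 10 + 8 = 18) = 5 (attained at k = 0)
  C[1][2] = min over k of (A[1][0] + B[0][2] = 5 + 9 = 14, A[1][1] + B[1][2] = 3 + 5 = 8, A[1][2] + B[2][2] = 10 + 0 = 10) = 8 (attained at k = 1)
  C[2][0] = min over k of (A[2][0] + B[0][0] = 0 + 8 = 8, A[2][1] + B[1][0] = 1 + 7 = 8, A[2][2] + B[2][0] = -1 + -3 = -4) = -4 (attained at k = 2)
  C[2][1] = min over k of (A[2][0] + B[0][1] = 0 + 0 = 0, A[2][1] + B[1][1] = 1 + 5 = 6, A[2][2] + B[2][1] = -1 + 8 = 7) = 0 (attained at k = 0)
  C[2][2] = min over k of (A[2][0] + B[0][2] = 0 + 9 = 9, A[2][1] + B[1][2] = 1 + 5 = 6, A[2][2] + B[2][2] = -1 + 0 = -1) = -1 (attained at k = 2)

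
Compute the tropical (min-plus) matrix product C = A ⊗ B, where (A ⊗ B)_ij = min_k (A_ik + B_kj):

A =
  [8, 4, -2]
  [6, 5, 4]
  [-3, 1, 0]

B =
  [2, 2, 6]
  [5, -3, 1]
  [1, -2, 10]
A ⊗ B =
  [-1, -4, 5]
  [5, 2, 6]
  [-1, -2, 2]

Apply the min-plus product entry-by-entry:
  C[0][0] = min over k of (A[0][0] + B[0][0] = 8 + 2 = 10, A[0][1] + B[1][0] = 4 + 5 = 9, A[0][2] + B[2][0] = -2 + 1 = -1) = -1 (attained at k = 2)
  C[0][1] = min over k of (A[0][0] + B[0][1] = 8 + 2 = 10, A[0][1] + B[1][1] = 4 + -3 = 1, A[0][2] + B[2][1] = -2 + -2 = -4) = -4 (attained at k = 2)
  C[0][2] = min over k of (A[0][0] + B[0][2] = 8 + 6 = 14, A[0][1] + B[1][2] = 4 + 1 = 5, A[0][2] + B[2][2] = -2 + 10 = 8) = 5 (attained at k = 1)
  C[1][0] = min over k of (A[1][0] + B[0][0] = 6 + 2 = 8, A[1][1] + B[1][0] = 5 + 5 = 10, A[1][2] + B[2][0] = 4 + 1 = 5) = 5 (attained at k = 2)
  C[1][1] = min over k of (A[1][0] + B[0][1] = 6 + 2 = 8, A[1][1] + B[1][1] = 5 + -3 = 2, A[1][2] + B[2][1] = 4 + -2 = 2) = 2 (attained at k = 1)
  C[1][2] = min over k of (A[1][0] + B[0][2] = 6 + 6 = 12, A[1][1] + B[1][2] = 5 + 1 = 6, A[1][2] + B[2][2] = 4 + 10 = 14) = 6 (attained at k = 1)
  C[2][0] = min over k of (A[2][0] + B[0][0] = -3 + 2 = -1, A[2][1] + B[1][0] = 1 + 5 = 6, A[2][2] + B[2][0] = 0 + 1 = 1) = -1 (attained at k = 0)
  C[2][1] = min over k of (A[2][0] + B[0][1] = -3 + 2 = -1, A[2][1] + B[1][1] = 1 + -3 = -2, A[2][2] + B[2][1] = 0 + -2 = -2) = -2 (attained at k = 1)
  C[2][2] = min over k of (A[2][0] + B[0][2] = -3 + 6 = 3, A[2][1] + B[1][2] = 1 + 1 = 2, A[2][2] + B[2][2] = 0 + 10 = 10) = 2 (attained at k = 1)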